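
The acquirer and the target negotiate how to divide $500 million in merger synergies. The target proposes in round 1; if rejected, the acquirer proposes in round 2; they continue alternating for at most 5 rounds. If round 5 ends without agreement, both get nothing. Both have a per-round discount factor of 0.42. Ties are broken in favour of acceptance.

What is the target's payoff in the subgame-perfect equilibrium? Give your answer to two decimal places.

356.71

Round 5 (the target proposes): rejection yields 0 for the acquirer; the target offers 0 and keeps 500.
Round 4 (the acquirer proposes): the target can get 500 next round, worth 0.42 × 500 = 210 now; the acquirer offers that and keeps 290.
Round 3 (the target proposes): the acquirer can get 290 next round, worth 0.42 × 290 = 121.8 now; the target offers that and keeps 378.2.
Round 2 (the acquirer proposes): the target can get 378.2 next round, worth 0.42 × 378.2 = 158.844 now; the acquirer offers that and keeps 341.156.
Round 1 (the target proposes): the acquirer can get 341.156 next round, worth 0.42 × 341.156 = 143.28552 now, so the target offers 143.28552, keeping 356.71448.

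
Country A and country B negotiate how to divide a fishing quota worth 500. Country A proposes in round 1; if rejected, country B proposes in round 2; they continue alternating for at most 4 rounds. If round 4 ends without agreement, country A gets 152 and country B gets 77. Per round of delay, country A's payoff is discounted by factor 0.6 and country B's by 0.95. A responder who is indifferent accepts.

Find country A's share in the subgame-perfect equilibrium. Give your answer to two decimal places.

Solve by backward induction from round 4.
Round 4 (country B proposes): country A gets 152 if talks fail, so country B offers 152 and keeps 348.
Round 3 (country A proposes): country B can get 348 next round, worth 0.95 × 348 = 330.6 now, so country A offers 330.6, keeping 169.4.
Round 2 (country B proposes): country A can get 169.4 next round, worth 0.6 × 169.4 = 101.64 now, so country B offers 101.64, keeping 398.36.
Round 1 (country A proposes): country B can get 398.36 next round, worth 0.95 × 398.36 = 378.442 now, so country A offers 378.442, keeping 121.558.

121.56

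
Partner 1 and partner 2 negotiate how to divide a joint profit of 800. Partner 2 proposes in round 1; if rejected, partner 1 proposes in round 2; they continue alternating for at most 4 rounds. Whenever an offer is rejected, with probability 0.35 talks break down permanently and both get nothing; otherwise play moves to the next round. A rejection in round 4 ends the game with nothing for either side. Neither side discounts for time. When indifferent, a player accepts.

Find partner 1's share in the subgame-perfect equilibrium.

401.7

Round 4 (partner 1 proposes): rejection yields 0 for partner 2; partner 1 offers 0 and keeps 800.
Round 3 (partner 2 proposes): rejecting gives partner 1 an expected 0.65 × 800 = 520. Partner 2 offers 520 and keeps 800 − 520 = 280.
Round 2 (partner 1 proposes): rejecting gives partner 2 an expected 0.65 × 280 = 182. Partner 1 offers 182 and keeps 800 − 182 = 618.
Round 1 (partner 2 proposes): rejecting gives partner 1 an expected 0.65 × 618 = 401.7, so partner 2 offers 401.7, keeping 398.3.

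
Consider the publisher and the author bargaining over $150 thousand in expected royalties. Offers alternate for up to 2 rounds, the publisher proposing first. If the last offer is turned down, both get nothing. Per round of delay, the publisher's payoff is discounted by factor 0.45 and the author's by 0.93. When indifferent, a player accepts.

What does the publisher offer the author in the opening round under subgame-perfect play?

139.5

Work backward from the last round.
Round 2 (the author proposes): rejection yields 0 for the publisher; the author offers 0 and keeps 150.
Round 1 (the publisher proposes): the author can get 150 next round, worth 0.93 × 150 = 139.5 now; the publisher offers that and keeps 10.5.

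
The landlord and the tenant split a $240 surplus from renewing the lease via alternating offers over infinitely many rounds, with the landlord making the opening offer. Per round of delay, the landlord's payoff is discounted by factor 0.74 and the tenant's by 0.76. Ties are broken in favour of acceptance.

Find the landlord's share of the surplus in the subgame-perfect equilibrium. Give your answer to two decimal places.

Let x be the landlord's share when the landlord proposes and y be the tenant's share when the tenant proposes.
The tenant accepts iff offered ≥ 0.76·y, so x = 240 − 0.76y. Symmetrically y = 240 − 0.74x.
Substituting: x = 240 − 0.76(240 − 0.74x), giving x(1 − 0.74·0.76) = 240(1 − 0.76).
So x = 240 × 0.24 / 0.4376 ≈ 131.6271, and the tenant receives 240 − x ≈ 108.3729.

131.63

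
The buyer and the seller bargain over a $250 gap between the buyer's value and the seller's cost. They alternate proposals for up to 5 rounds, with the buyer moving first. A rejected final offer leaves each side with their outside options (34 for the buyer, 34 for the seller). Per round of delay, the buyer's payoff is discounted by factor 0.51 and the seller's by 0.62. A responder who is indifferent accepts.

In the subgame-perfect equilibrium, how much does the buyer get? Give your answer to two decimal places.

Round 5 (the buyer proposes): the seller gets 34 if talks fail, so the buyer offers 34 and keeps 216.
Round 4 (the seller proposes): the buyer can get 216 next round, worth 0.51 × 216 = 110.16 now; the seller offers that and keeps 139.84.
Round 3 (the buyer proposes): the seller can get 139.84 next round, worth 0.62 × 139.84 = 86.7008 now; the buyer offers that and keeps 163.2992.
Round 2 (the seller proposes): the buyer can get 163.2992 next round, worth 0.51 × 163.2992 = 83.282592 now. The seller offers 83.282592 and keeps 250 − 83.282592 = 166.717408.
Round 1 (the buyer proposes): the seller can get 166.717408 next round, worth 0.62 × 166.717408 = 103.36479296 now, so the buyer offers 103.36479296, keeping 146.63520704.

146.64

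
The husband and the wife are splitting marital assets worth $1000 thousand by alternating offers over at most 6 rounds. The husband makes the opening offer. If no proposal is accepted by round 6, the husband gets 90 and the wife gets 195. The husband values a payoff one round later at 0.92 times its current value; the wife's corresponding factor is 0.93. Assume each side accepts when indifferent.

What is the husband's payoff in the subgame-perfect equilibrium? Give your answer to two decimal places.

Round 6 (the wife proposes): the husband gets 90 if talks fail, so the wife offers 90 and keeps 910.
Round 5 (the husband proposes): the wife can get 910 next round, worth 0.93 × 910 = 846.3 now. The husband offers 846.3 and keeps 1000 − 846.3 = 153.7.
Round 4 (the wife proposes): the husband can get 153.7 next round, worth 0.92 × 153.7 = 141.404 now. The wife offers 141.404 and keeps 1000 − 141.404 = 858.596.
Round 3 (the husband proposes): the wife can get 858.596 next round, worth 0.93 × 858.596 = 798.49428 now, so the husband offers 798.49428, keeping 201.50572.
Round 2 (the wife proposes): the husband can get 201.50572 next round, worth 0.92 × 201.50572 = 185.3852624 now, so the wife offers 185.3852624, keeping 814.6147376.
Round 1 (the husband proposes): the wife can get 814.6147376 next round, worth 0.93 × 814.6147376 = 757.591705968 now; the husband offers that and keeps 242.408294032.

242.41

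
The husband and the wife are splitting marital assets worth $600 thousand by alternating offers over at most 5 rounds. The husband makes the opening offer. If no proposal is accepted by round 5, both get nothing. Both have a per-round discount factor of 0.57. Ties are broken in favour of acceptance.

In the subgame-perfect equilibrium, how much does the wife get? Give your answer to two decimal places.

194.84

Round 5 (the husband proposes): rejection yields 0 for the wife; the husband offers 0 and keeps 600.
Round 4 (the wife proposes): the husband can get 600 next round, worth 0.57 × 600 = 342 now, so the wife offers 342, keeping 258.
Round 3 (the husband proposes): the wife can get 258 next round, worth 0.57 × 258 = 147.06 now. The husband offers 147.06 and keeps 600 − 147.06 = 452.94.
Round 2 (the wife proposes): the husband can get 452.94 next round, worth 0.57 × 452.94 = 258.1758 now; the wife offers that and keeps 341.8242.
Round 1 (the husband proposes): the wife can get 341.8242 next round, worth 0.57 × 341.8242 = 194.839794 now. The husband offers 194.839794 and keeps 600 − 194.839794 = 405.160206.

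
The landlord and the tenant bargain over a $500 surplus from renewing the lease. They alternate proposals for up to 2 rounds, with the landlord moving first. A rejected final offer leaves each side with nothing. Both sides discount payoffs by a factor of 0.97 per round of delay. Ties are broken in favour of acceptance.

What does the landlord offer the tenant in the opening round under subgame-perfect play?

By backward induction:
Round 2 (the tenant proposes): rejection yields 0 for the landlord; the tenant offers 0 and keeps 500.
Round 1 (the landlord proposes): the tenant can get 500 next round, worth 0.97 × 500 = 485 now; the landlord offers that and keeps 15.

485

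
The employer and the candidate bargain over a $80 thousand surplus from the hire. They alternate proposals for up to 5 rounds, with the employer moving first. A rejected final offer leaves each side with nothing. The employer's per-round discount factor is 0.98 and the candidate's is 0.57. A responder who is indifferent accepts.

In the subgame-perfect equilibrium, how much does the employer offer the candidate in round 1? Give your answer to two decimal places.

1.42

By backward induction:
Round 5 (the employer proposes): rejection yields 0 for the candidate; the employer offers 0 and keeps 80.
Round 4 (the candidate proposes): the employer can get 80 next round, worth 0.98 × 80 = 78.4 now; the candidate offers that and keeps 1.6.
Round 3 (the employer proposes): the candidate can get 1.6 next round, worth 0.57 × 1.6 = 0.912 now. The employer offers 0.912 and keeps 80 − 0.912 = 79.088.
Round 2 (the candidate proposes): the employer can get 79.088 next round, worth 0.98 × 79.088 = 77.50624 now; the candidate offers that and keeps 2.49376.
Round 1 (the employer proposes): the candidate can get 2.49376 next round, worth 0.57 × 2.49376 = 1.4214432 now; the employer offers that and keeps 78.5785568.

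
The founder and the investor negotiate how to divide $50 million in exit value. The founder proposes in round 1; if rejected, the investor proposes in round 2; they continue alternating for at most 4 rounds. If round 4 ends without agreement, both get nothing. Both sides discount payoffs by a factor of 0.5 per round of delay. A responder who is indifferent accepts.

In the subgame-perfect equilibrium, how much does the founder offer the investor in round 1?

18.75

By backward induction:
Round 4 (the investor proposes): the founder will accept anything ≥ 0, so the investor offers 0 and keeps 50.
Round 3 (the founder proposes): the investor can get 50 next round, worth 0.5 × 50 = 25 now; the founder offers that and keeps 25.
Round 2 (the investor proposes): the founder can get 25 next round, worth 0.5 × 25 = 12.5 now. The investor offers 12.5 and keeps 50 − 12.5 = 37.5.
Round 1 (the founder proposes): the investor can get 37.5 next round, worth 0.5 × 37.5 = 18.75 now; the founder offers that and keeps 31.25.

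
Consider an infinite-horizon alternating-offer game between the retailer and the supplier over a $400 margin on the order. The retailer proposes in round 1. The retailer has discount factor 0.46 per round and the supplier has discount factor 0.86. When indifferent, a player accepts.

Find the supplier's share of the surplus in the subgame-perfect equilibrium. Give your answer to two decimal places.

Let x be the retailer's share when the retailer proposes and y be the supplier's share when the supplier proposes.
The supplier accepts iff offered ≥ 0.86·y, so x = 400 − 0.86y. Symmetrically y = 400 − 0.46x.
Substituting: x = 400 − 0.86(400 − 0.46x), giving x(1 − 0.46·0.86) = 400(1 − 0.86).
So x = 400 × 0.14 / 0.6044 ≈ 92.6539, and the supplier receives 400 − x ≈ 307.3461.

307.35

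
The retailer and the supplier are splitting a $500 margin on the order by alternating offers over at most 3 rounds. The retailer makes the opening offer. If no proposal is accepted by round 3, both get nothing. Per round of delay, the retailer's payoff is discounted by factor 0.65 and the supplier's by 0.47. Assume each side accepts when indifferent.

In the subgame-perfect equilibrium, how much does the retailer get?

Round 3 (the retailer proposes): the supplier will accept anything ≥ 0, so the retailer offers 0 and keeps 500.
Round 2 (the supplier proposes): the retailer can get 500 next round, worth 0.65 × 500 = 325 now, so the supplier offers 325, keeping 175.
Round 1 (the retailer proposes): the supplier can get 175 next round, worth 0.47 × 175 = 82.25 now. The retailer offers 82.25 and keeps 500 − 82.25 = 417.75.

417.75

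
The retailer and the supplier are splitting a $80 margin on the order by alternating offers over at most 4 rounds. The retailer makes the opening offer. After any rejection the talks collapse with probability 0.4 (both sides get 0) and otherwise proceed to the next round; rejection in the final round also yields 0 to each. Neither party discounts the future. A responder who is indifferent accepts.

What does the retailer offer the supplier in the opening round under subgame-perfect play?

Round 4 (the supplier proposes): the retailer will accept anything ≥ 0, so the supplier offers 0 and keeps 80.
Round 3 (the retailer proposes): rejecting gives the supplier an expected 0.6 × 80 = 48, so the retailer offers 48, keeping 32.
Round 2 (the supplier proposes): rejecting gives the retailer an expected 0.6 × 32 = 19.2. The supplier offers 19.2 and keeps 80 − 19.2 = 60.8.
Round 1 (the retailer proposes): rejecting gives the supplier an expected 0.6 × 60.8 = 36.48; the retailer offers that and keeps 43.52.

36.48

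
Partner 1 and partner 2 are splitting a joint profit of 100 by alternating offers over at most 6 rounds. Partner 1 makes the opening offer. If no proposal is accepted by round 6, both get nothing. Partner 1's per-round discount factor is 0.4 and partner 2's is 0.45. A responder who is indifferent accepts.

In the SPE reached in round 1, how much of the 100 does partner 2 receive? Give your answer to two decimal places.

33.32

Round 6 (partner 2 proposes): rejection yields 0 for partner 1; partner 2 offers 0 and keeps 100.
Round 5 (partner 1 proposes): partner 2 can get 100 next round, worth 0.45 × 100 = 45 now. Partner 1 offers 45 and keeps 100 − 45 = 55.
Round 4 (partner 2 proposes): partner 1 can get 55 next round, worth 0.4 × 55 = 22 now; partner 2 offers that and keeps 78.
Round 3 (partner 1 proposes): partner 2 can get 78 next round, worth 0.45 × 78 = 35.1 now. Partner 1 offers 35.1 and keeps 100 − 35.1 = 64.9.
Round 2 (partner 2 proposes): partner 1 can get 64.9 next round, worth 0.4 × 64.9 = 25.96 now. Partner 2 offers 25.96 and keeps 100 − 25.96 = 74.04.
Round 1 (partner 1 proposes): partner 2 can get 74.04 next round, worth 0.45 × 74.04 = 33.318 now, so partner 1 offers 33.318, keeping 66.682.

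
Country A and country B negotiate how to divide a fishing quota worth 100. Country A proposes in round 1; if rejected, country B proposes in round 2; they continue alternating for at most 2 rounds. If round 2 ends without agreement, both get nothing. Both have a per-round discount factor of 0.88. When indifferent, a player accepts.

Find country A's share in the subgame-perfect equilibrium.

12

Round 2 (country B proposes): rejection yields 0 for country A; country B offers 0 and keeps 100.
Round 1 (country A proposes): country B can get 100 next round, worth 0.88 × 100 = 88 now; country A offers that and keeps 12.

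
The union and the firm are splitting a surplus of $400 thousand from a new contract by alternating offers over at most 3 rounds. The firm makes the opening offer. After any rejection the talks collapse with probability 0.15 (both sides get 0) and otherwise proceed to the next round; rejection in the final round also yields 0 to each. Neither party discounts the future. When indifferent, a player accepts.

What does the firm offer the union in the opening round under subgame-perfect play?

51

Round 3 (the firm proposes): the union will accept anything ≥ 0, so the firm offers 0 and keeps 400.
Round 2 (the union proposes): rejecting gives the firm an expected 0.85 × 400 = 340; the union offers that and keeps 60.
Round 1 (the firm proposes): rejecting gives the union an expected 0.85 × 60 = 51, so the firm offers 51, keeping 349.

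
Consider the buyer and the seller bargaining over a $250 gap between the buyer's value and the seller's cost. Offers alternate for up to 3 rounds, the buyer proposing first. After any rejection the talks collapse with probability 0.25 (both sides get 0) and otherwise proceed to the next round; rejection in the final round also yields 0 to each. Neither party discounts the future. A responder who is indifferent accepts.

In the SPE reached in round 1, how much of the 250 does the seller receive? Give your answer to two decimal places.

Round 3 (the buyer proposes): rejection yields 0 for the seller; the buyer offers 0 and keeps 250.
Round 2 (the seller proposes): rejecting gives the buyer an expected 0.75 × 250 = 187.5, so the seller offers 187.5, keeping 62.5.
Round 1 (the buyer proposes): rejecting gives the seller an expected 0.75 × 62.5 = 46.875. The buyer offers 46.875 and keeps 250 − 46.875 = 203.125.

46.88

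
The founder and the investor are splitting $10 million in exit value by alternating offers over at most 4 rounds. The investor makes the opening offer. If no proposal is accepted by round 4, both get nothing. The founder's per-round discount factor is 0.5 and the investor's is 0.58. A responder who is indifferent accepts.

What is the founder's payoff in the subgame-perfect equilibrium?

Round 4 (the founder proposes): the investor will accept anything ≥ 0, so the founder offers 0 and keeps 10.
Round 3 (the investor proposes): the founder can get 10 next round, worth 0.5 × 10 = 5 now; the investor offers that and keeps 5.
Round 2 (the founder proposes): the investor can get 5 next round, worth 0.58 × 5 = 2.9 now; the founder offers that and keeps 7.1.
Round 1 (the investor proposes): the founder can get 7.1 next round, worth 0.5 × 7.1 = 3.55 now, so the investor offers 3.55, keeping 6.45.

3.55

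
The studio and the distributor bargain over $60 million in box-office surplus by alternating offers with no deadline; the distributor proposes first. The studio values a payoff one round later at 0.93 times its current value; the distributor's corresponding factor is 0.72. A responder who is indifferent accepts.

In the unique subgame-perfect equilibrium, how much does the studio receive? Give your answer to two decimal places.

When the distributor proposes, the studio accepts any offer worth at least 0.93 times what the studio would get by proposing next round; and vice versa.
This gives x = 60 − 0.93y and y = 60 − 0.72x, where x and y are each side's share when it proposes.
Hence (1 − 0.93·0.72)x = 60(1 − 0.93), i.e. 0.3304·x = 4.2.
x ≈ 12.7119; the studio's share is 60 − x ≈ 47.2881.

47.29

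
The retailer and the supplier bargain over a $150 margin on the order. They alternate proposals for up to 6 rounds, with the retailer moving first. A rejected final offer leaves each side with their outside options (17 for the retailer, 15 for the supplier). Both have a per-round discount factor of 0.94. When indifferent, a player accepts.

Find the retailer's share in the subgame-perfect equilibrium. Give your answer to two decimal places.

36.46

Round 6 (the supplier proposes): the retailer gets 17 if talks fail, so the supplier offers 17 and keeps 133.
Round 5 (the retailer proposes): the supplier can get 133 next round, worth 0.94 × 133 = 125.02 now; the retailer offers that and keeps 24.98.
Round 4 (the supplier proposes): the retailer can get 24.98 next round, worth 0.94 × 24.98 = 23.4812 now. The supplier offers 23.4812 and keeps 150 − 23.4812 = 126.5188.
Round 3 (the retailer proposes): the supplier can get 126.5188 next round, worth 0.94 × 126.5188 = 118.927672 now; the retailer offers that and keeps 31.072328.
Round 2 (the supplier proposes): the retailer can get 31.072328 next round, worth 0.94 × 31.072328 = 29.20798832 now. The supplier offers 29.20798832 and keeps 150 − 29.20798832 = 120.79201168.
Round 1 (the retailer proposes): the supplier can get 120.79201168 next round, worth 0.94 × 120.79201168 = 113.5444909792 now. The retailer offers 113.5444909792 and keeps 150 − 113.5444909792 = 36.4555090208.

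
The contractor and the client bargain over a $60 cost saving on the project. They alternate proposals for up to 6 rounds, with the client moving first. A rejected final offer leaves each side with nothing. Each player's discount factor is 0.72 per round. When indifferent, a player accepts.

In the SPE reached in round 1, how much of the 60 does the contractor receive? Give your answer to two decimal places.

Round 6 (the contractor proposes): rejection yields 0 for the client; the contractor offers 0 and keeps 60.
Round 5 (the client proposes): the contractor can get 60 next round, worth 0.72 × 60 = 43.2 now, so the client offers 43.2, keeping 16.8.
Round 4 (the contractor proposes): the client can get 16.8 next round, worth 0.72 × 16.8 = 12.096 now. The contractor offers 12.096 and keeps 60 − 12.096 = 47.904.
Round 3 (the client proposes): the contractor can get 47.904 next round, worth 0.72 × 47.904 = 34.49088 now, so the client offers 34.49088, keeping 25.50912.
Round 2 (the contractor proposes): the client can get 25.50912 next round, worth 0.72 × 25.50912 = 18.3665664 now. The contractor offers 18.3665664 and keeps 60 − 18.3665664 = 41.6334336.
Round 1 (the client proposes): the contractor can get 41.6334336 next round, worth 0.72 × 41.6334336 = 29.976072192 now, so the client offers 29.976072192, keeping 30.023927808.

29.98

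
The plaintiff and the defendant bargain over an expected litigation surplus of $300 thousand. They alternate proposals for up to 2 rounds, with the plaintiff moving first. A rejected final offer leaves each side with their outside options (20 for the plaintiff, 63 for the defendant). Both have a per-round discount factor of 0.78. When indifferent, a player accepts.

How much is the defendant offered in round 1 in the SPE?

218.4

Round 2 (the defendant proposes): the plaintiff gets 20 if talks fail, so the defendant offers 20 and keeps 280.
Round 1 (the plaintiff proposes): the defendant can get 280 next round, worth 0.78 × 280 = 218.4 now, so the plaintiff offers 218.4, keeping 81.6.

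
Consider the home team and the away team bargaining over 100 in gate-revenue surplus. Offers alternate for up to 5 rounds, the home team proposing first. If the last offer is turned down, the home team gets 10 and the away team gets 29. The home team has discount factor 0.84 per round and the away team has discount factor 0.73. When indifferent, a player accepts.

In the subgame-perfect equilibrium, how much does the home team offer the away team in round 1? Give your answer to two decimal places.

29.75

Round 5 (the home team proposes): the away team gets 29 if talks fail, so the home team offers 29 and keeps 71.
Round 4 (the away team proposes): the home team can get 71 next round, worth 0.84 × 71 = 59.64 now; the away team offers that and keeps 40.36.
Round 3 (the home team proposes): the away team can get 40.36 next round, worth 0.73 × 40.36 = 29.4628 now; the home team offers that and keeps 70.5372.
Round 2 (the away team proposes): the home team can get 70.5372 next round, worth 0.84 × 70.5372 = 59.251248 now; the away team offers that and keeps 40.748752.
Round 1 (the home team proposes): the away team can get 40.748752 next round, worth 0.73 × 40.748752 = 29.74658896 now; the home team offers that and keeps 70.25341104.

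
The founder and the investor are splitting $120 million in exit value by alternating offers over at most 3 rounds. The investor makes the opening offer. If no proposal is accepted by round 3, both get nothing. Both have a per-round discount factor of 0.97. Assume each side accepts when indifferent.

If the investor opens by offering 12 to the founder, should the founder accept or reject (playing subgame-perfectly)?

Accept

Round 3 (the investor proposes): the founder will accept anything ≥ 0, so the investor offers 0 and keeps 120.
Round 2 (the founder proposes): the investor can get 120 next round, worth 0.97 × 120 = 116.4 now; the founder offers that and keeps 3.6.
So by rejecting in round 1, the founder gets 3.6 next round, worth 0.97 × 3.6 = 3.492 now.
Offer 12 ≥ 3.492, so the founder accepts.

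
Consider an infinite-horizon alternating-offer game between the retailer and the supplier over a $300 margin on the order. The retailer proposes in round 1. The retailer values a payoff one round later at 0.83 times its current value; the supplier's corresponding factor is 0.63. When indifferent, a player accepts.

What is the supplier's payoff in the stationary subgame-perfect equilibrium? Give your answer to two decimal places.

In a stationary SPE each proposer offers the other exactly their discounted continuation value.
If the retailer keeps x when proposing and the supplier keeps y when proposing, then x = 300 − 0.63y and y = 300 − 0.83x.
Solving: x = 300(1 − 0.63) / (1 − 0.83·0.63) = 111 / 0.4771 ≈ 232.6556.
The supplier gets 300 − 232.6556 ≈ 67.3444.

67.34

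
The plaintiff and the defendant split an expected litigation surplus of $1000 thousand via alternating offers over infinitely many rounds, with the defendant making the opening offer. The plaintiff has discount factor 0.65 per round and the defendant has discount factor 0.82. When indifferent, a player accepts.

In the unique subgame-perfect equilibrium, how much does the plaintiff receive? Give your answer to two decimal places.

Let x be the defendant's share when the defendant proposes and y be the plaintiff's share when the plaintiff proposes.
The plaintiff accepts iff offered ≥ 0.65·y, so x = 1000 − 0.65y. Symmetrically y = 1000 − 0.82x.
Substituting: x = 1000 − 0.65(1000 − 0.82x), giving x(1 − 0.82·0.65) = 1000(1 − 0.65).
So x = 1000 × 0.35 / 0.467 ≈ 749.4647, and the plaintiff receives 1000 − x ≈ 250.5353.

250.54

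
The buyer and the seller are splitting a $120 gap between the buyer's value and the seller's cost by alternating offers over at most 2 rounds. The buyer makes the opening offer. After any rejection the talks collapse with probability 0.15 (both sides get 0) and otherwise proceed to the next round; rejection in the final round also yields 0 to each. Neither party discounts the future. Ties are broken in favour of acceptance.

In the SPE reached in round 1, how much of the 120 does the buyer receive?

18

By backward induction:
Round 2 (the seller proposes): the buyer will accept anything ≥ 0, so the seller offers 0 and keeps 120.
Round 1 (the buyer proposes): rejecting gives the seller an expected 0.85 × 120 = 102, so the buyer offers 102, keeping 18.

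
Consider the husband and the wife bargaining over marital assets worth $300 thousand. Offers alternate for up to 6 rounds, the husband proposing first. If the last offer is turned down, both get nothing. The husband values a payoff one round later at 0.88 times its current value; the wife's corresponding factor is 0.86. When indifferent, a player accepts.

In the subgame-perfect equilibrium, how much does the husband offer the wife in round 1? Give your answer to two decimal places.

By backward induction:
Round 6 (the wife proposes): rejection yields 0 for the husband; the wife offers 0 and keeps 300.
Round 5 (the husband proposes): the wife can get 300 next round, worth 0.86 × 300 = 258 now, so the husband offers 258, keeping 42.
Round 4 (the wife proposes): the husband can get 42 next round, worth 0.88 × 42 = 36.96 now, so the wife offers 36.96, keeping 263.04.
Round 3 (the husband proposes): the wife can get 263.04 next round, worth 0.86 × 263.04 = 226.2144 now; the husband offers that and keeps 73.7856.
Round 2 (the wife proposes): the husband can get 73.7856 next round, worth 0.88 × 73.7856 = 64.931328 now. The wife offers 64.931328 and keeps 300 − 64.931328 = 235.068672.
Round 1 (the husband proposes): the wife can get 235.068672 next round, worth 0.86 × 235.068672 = 202.15905792 now, so the husband offers 202.15905792, keeping 97.84094208.

202.16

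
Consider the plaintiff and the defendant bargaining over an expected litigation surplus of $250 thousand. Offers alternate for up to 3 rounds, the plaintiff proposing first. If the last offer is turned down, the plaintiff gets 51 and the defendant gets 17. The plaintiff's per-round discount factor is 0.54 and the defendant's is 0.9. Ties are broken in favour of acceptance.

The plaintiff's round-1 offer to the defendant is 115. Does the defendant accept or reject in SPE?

Accept

Work out the defendant's continuation value if the offer is rejected.
Round 3 (the plaintiff proposes): the defendant gets 17 if talks fail, so the plaintiff offers 17 and keeps 233.
Round 2 (the defendant proposes): the plaintiff can get 233 next round, worth 0.54 × 233 = 125.82 now. The defendant offers 125.82 and keeps 250 − 125.82 = 124.18.
So by rejecting in round 1, the defendant gets 124.18 next round, worth 0.9 × 124.18 = 111.762 now.
Offer 115 ≥ 111.762, so the defendant accepts.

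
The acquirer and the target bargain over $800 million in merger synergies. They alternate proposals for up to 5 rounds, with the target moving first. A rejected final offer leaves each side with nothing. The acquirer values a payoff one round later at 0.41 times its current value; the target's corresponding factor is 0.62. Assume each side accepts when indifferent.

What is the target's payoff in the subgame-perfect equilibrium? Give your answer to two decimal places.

Round 5 (the target proposes): the acquirer will accept anything ≥ 0, so the target offers 0 and keeps 800.
Round 4 (the acquirer proposes): the target can get 800 next round, worth 0.62 × 800 = 496 now; the acquirer offers that and keeps 304.
Round 3 (the target proposes): the acquirer can get 304 next round, worth 0.41 × 304 = 124.64 now. The target offers 124.64 and keeps 800 − 124.64 = 675.36.
Round 2 (the acquirer proposes): the target can get 675.36 next round, worth 0.62 × 675.36 = 418.7232 now, so the acquirer offers 418.7232, keeping 381.2768.
Round 1 (the target proposes): the acquirer can get 381.2768 next round, worth 0.41 × 381.2768 = 156.323488 now. The target offers 156.323488 and keeps 800 − 156.323488 = 643.676512.

643.68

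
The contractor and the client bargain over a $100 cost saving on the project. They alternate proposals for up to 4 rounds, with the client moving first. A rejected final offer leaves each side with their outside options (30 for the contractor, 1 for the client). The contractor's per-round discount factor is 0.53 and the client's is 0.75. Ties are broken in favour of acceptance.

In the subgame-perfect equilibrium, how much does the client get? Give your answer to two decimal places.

65.89

Work backward from the last round.
Round 4 (the contractor proposes): the client gets 1 if talks fail, so the contractor offers 1 and keeps 99.
Round 3 (the client proposes): the contractor can get 99 next round, worth 0.53 × 99 = 52.47 now, so the client offers 52.47, keeping 47.53.
Round 2 (the contractor proposes): the client can get 47.53 next round, worth 0.75 × 47.53 = 35.6475 now, so the contractor offers 35.6475, keeping 64.3525.
Round 1 (the client proposes): the contractor can get 64.3525 next round, worth 0.53 × 64.3525 = 34.106825 now; the client offers that and keeps 65.893175.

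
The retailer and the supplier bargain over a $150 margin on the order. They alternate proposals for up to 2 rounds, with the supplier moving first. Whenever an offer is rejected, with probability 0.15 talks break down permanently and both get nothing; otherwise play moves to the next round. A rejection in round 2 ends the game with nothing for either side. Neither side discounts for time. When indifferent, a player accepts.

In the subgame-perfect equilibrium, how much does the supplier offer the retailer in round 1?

Round 2 (the retailer proposes): the supplier will accept anything ≥ 0, so the retailer offers 0 and keeps 150.
Round 1 (the supplier proposes): rejecting gives the retailer an expected 0.85 × 150 = 127.5, so the supplier offers 127.5, keeping 22.5.

127.5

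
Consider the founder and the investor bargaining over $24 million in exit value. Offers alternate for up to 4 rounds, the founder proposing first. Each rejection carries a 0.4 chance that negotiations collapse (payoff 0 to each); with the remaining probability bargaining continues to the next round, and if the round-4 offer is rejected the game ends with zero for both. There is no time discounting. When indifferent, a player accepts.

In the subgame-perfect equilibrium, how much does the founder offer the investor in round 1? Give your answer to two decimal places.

Round 4 (the investor proposes): the founder will accept anything ≥ 0, so the investor offers 0 and keeps 24.
Round 3 (the founder proposes): rejecting gives the investor an expected 0.6 × 24 = 14.4, so the founder offers 14.4, keeping 9.6.
Round 2 (the investor proposes): rejecting gives the founder an expected 0.6 × 9.6 = 5.76, so the investor offers 5.76, keeping 18.24.
Round 1 (the founder proposes): rejecting gives the investor an expected 0.6 × 18.24 = 10.944; the founder offers that and keeps 13.056.

10.94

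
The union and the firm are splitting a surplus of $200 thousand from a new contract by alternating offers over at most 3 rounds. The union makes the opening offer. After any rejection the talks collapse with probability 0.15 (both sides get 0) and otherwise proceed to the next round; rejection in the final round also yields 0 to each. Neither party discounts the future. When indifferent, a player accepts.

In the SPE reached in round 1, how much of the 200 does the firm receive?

Round 3 (the union proposes): rejection yields 0 for the firm; the union offers 0 and keeps 200.
Round 2 (the firm proposes): rejecting gives the union an expected 0.85 × 200 = 170. The firm offers 170 and keeps 200 − 170 = 30.
Round 1 (the union proposes): rejecting gives the firm an expected 0.85 × 30 = 25.5. The union offers 25.5 and keeps 200 − 25.5 = 174.5.

25.5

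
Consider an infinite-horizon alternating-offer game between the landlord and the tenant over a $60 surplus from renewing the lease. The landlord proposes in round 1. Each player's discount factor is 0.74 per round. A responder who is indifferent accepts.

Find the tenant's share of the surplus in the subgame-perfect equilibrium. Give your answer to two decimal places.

Let x be the landlord's share when the landlord proposes and y be the tenant's share when the tenant proposes.
The tenant accepts iff offered ≥ 0.74·y, so x = 60 − 0.74y. Symmetrically y = 60 − 0.74x.
Substituting: x = 60 − 0.74(60 − 0.74x), giving x(1 − 0.74·0.74) = 60(1 − 0.74).
So x = 60 × 0.26 / 0.4524 ≈ 34.4828, and the tenant receives 60 − x ≈ 25.5172.

25.52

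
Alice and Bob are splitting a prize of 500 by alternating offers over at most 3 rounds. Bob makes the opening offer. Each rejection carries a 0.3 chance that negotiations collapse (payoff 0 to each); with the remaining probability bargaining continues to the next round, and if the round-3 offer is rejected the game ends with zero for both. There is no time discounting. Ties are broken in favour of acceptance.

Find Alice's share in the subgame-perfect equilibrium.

105

By backward induction:
Round 3 (Bob proposes): Alice will accept anything ≥ 0, so Bob offers 0 and keeps 500.
Round 2 (Alice proposes): rejecting gives Bob an expected 0.7 × 500 = 350; Alice offers that and keeps 150.
Round 1 (Bob proposes): rejecting gives Alice an expected 0.7 × 150 = 105; Bob offers that and keeps 395.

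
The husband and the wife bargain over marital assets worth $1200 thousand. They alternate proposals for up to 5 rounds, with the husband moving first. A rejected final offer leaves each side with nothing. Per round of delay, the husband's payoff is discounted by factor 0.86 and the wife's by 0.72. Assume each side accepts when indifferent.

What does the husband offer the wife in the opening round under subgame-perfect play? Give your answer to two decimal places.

195.86

Round 5 (the husband proposes): the wife will accept anything ≥ 0, so the husband offers 0 and keeps 1200.
Round 4 (the wife proposes): the husband can get 1200 next round, worth 0.86 × 1200 = 1032 now, so the wife offers 1032, keeping 168.
Round 3 (the husband proposes): the wife can get 168 next round, worth 0.72 × 168 = 120.96 now, so the husband offers 120.96, keeping 1079.04.
Round 2 (the wife proposes): the husband can get 1079.04 next round, worth 0.86 × 1079.04 = 927.9744 now, so the wife offers 927.9744, keeping 272.0256.
Round 1 (the husband proposes): the wife can get 272.0256 next round, worth 0.72 × 272.0256 = 195.858432 now. The husband offers 195.858432 and keeps 1200 − 195.858432 = 1004.141568.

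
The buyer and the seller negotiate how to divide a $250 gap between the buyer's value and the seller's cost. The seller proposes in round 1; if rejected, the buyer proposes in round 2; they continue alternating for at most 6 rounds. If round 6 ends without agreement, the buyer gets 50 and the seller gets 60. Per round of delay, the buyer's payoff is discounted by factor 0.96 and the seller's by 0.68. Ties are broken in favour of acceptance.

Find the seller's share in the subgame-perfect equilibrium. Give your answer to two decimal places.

Round 6 (the buyer proposes): the seller gets 60 if talks fail, so the buyer offers 60 and keeps 190.
Round 5 (the seller proposes): the buyer can get 190 next round, worth 0.96 × 190 = 182.4 now; the seller offers that and keeps 67.6.
Round 4 (the buyer proposes): the seller can get 67.6 next round, worth 0.68 × 67.6 = 45.968 now, so the buyer offers 45.968, keeping 204.032.
Round 3 (the seller proposes): the buyer can get 204.032 next round, worth 0.96 × 204.032 = 195.87072 now, so the seller offers 195.87072, keeping 54.12928.
Round 2 (the buyer proposes): the seller can get 54.12928 next round, worth 0.68 × 54.12928 = 36.8079104 now; the buyer offers that and keeps 213.1920896.
Round 1 (the seller proposes): the buyer can get 213.1920896 next round, worth 0.96 × 213.1920896 = 204.664406016 now. The seller offers 204.664406016 and keeps 250 − 204.664406016 = 45.335593984.

45.34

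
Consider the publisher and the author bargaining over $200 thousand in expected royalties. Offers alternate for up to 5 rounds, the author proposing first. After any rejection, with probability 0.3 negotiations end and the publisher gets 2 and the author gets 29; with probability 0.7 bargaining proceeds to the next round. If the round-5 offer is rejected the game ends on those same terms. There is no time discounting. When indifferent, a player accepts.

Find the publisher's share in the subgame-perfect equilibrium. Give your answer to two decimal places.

Round 5 (the author proposes): the publisher gets 2 if talks fail, so the author offers 2 and keeps 198.
Round 4 (the publisher proposes): rejecting gives the author an expected 0.7 × 198 + 0.3 × 29 = 147.3. The publisher offers 147.3 and keeps 200 − 147.3 = 52.7.
Round 3 (the author proposes): rejecting gives the publisher an expected 0.7 × 52.7 + 0.3 × 2 = 37.49. The author offers 37.49 and keeps 200 − 37.49 = 162.51.
Round 2 (the publisher proposes): rejecting gives the author an expected 0.7 × 162.51 + 0.3 × 29 = 122.457, so the publisher offers 122.457, keeping 77.543.
Round 1 (the author proposes): rejecting gives the publisher an expected 0.7 × 77.543 + 0.3 × 2 = 54.8801, so the author offers 54.8801, keeping 145.1199.

54.88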